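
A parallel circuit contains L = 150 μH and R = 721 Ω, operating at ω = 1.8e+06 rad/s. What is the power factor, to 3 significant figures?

X_L = ωL = 270 Ω
Parallel: admittances add. Y = 1/R + 1/(jωL)
Y = (0.00139 − j0.00370) S
|Y| = 0.00395 S → |Z| = 1/|Y| = 253 Ω, ∠Z = −∠Y = 69.5°
cos φ = cos(69.5°) = 0.351

0.351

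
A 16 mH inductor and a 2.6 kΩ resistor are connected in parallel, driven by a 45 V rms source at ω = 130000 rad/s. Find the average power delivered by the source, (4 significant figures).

X_L = ωL = 2080 Ω
Parallel: admittances add. Y = 1/R + 1/(jωL)
Y = (0.0003846 − j0.0004808) S
|Y| = 0.0006157 S → |Z| = 1/|Y| = 1624 Ω, ∠Z = −∠Y = 51.34°
I = V/|Z| = 27.71 mA
P = VI cos φ = 45 × 0.02771 × cos(51.34°) = 778.8 mW

778.8 mW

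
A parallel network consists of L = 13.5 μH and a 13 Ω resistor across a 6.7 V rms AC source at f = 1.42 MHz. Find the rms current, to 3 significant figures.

ω = 2πf = 8.922e+06 rad/s
X_L = ωL = 120 Ω
Parallel: admittances add. Y = 1/R + 1/(jωL)
Y = (0.0769 − j0.00830) S
|Y| = 0.0774 S → |Z| = 1/|Y| = 12.9 Ω, ∠Z = −∠Y = 6.16°
I = V/|Z| = 6.7/12.9 = 518 mA

518 mA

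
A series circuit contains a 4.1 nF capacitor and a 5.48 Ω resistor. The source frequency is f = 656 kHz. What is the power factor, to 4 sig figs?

ω = 2πf = 4.122e+06 rad/s
X_C = 1/(ωC) = 59.17 Ω
Z = 5.480 − j59.17 Ω
|Z| = √(5.480² + 59.17²) = 59.43 Ω
∠Z = arctan(-59.17/5.480) = -84.71°
cos φ = cos(-84.71°) = 0.09221

0.09221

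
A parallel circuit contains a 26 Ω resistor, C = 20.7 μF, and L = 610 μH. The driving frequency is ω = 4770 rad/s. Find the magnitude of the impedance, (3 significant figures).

X_L = ωL = 2.91 Ω
X_C = 1/(ωC) = 10.1 Ω
Parallel: admittances add. Y = 1/R + 1/(jωL) + jωC
Y = (0.0385 − j0.245) S
|Y| = 0.248 S → |Z| = 1/|Y| = 4.03 Ω, ∠Z = −∠Y = 81.1°

4.03 Ω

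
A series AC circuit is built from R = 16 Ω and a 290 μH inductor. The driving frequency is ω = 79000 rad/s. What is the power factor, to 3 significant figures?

0.573

X_L = ωL = 22.9 Ω
Z = 16.0 + j22.9 Ω
|Z| = √(16.0² + 22.9²) = 27.9 Ω
∠Z = arctan(22.9/16.0) = 55.1°
cos φ = cos(55.1°) = 0.573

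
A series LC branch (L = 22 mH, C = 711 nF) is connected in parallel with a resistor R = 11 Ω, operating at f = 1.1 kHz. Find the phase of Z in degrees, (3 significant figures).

-12.1°

ω = 2πf = 6912 rad/s
X_L = ωL = 152 Ω
X_C = 1/(ωC) = 203 Ω
Branch 1: Z₁ = R = 11.0 Ω
Branch 2 (series LC): Z₂ = j(X_L − X_C) = −j51.4 Ω
Parallel: Z = Z₁Z₂/(Z₁+Z₂), |Z| = 10.8 Ω, ∠Z = -12.1°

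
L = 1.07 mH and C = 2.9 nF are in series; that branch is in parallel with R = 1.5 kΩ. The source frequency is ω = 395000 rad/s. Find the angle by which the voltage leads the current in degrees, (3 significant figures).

-73.3°

X_L = ωL = 423 Ω
X_C = 1/(ωC) = 873 Ω
Branch 1: Z₁ = R = 1500 Ω
Branch 2 (series LC): Z₂ = j(X_L − X_C) = −j450 Ω
Parallel: Z = Z₁Z₂/(Z₁+Z₂), |Z| = 431 Ω, ∠Z = -73.3°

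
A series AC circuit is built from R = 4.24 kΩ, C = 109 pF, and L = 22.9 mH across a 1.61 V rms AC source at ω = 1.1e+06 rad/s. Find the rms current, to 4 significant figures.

X_L = ωL = 25190 Ω
X_C = 1/(ωC) = 8340 Ω
Net reactance X = X_L − X_C = 16850 Ω
Z = 4240 + j16850 Ω
|Z| = √(4240² + 16850²) = 17370 Ω
I = V/|Z| = 1.61/17370 = 92.66 μA

92.66 μA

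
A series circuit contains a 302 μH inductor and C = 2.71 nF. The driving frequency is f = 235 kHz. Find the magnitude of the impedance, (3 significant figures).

196 Ω

ω = 2πf = 1.477e+06 rad/s
X_L = ωL = 446 Ω
X_C = 1/(ωC) = 250 Ω
Net reactance X = X_L − X_C = 196 Ω
Z = j196 Ω
|Z| = √(0² + 196²) = 196 Ω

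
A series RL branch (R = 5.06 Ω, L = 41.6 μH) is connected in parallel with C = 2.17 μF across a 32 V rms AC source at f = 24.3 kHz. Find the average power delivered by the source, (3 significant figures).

ω = 2πf = 152700 rad/s
X_L = ωL = 6.35 Ω
X_C = 1/(ωC) = 3.02 Ω
Branch 1 (R+jX_L): Z₁ = 5.06 + j6.35 Ω, |Z₁| = 8.12 Ω
Branch 2 (−jX_C): Z₂ = −j3.02 Ω
Parallel: Z = Z₁Z₂/(Z₁+Z₂), |Z| = 4.05 Ω, ∠Z = -71.9°
I = V/|Z| = 7.91 A
P = VI cos φ = 32 × 7.91 × cos(-71.9°) = 78.6 W

78.6 W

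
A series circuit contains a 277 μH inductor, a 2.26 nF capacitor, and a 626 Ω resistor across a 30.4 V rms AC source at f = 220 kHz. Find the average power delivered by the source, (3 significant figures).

ω = 2πf = 1.382e+06 rad/s
X_L = ωL = 383 Ω
X_C = 1/(ωC) = 320 Ω
Net reactance X = X_L − X_C = 62.8 Ω
Z = 626 + j62.8 Ω
|Z| = √(626² + 62.8²) = 629 Ω
∠Z = arctan(62.8/626) = 5.73°
I = V/|Z| = 48.3 mA
P = VI cos φ = 30.4 × 0.0483 × cos(5.73°) = 1.46 W

1.46 W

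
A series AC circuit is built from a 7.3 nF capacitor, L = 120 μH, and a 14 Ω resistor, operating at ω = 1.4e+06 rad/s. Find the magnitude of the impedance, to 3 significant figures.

71.5 Ω

X_L = ωL = 168 Ω
X_C = 1/(ωC) = 97.8 Ω
Net reactance X = X_L − X_C = 70.2 Ω
Z = 14.0 + j70.2 Ω
|Z| = √(14.0² + 70.2²) = 71.5 Ω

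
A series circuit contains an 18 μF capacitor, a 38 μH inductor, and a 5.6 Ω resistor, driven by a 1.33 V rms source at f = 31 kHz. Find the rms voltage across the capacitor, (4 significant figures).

0.04189 V

ω = 2πf = 194800 rad/s
X_L = ωL = 7.402 Ω
X_C = 1/(ωC) = 0.2852 Ω
Net reactance X = X_L − X_C = 7.116 Ω
Z = 5.600 + j7.116 Ω
|Z| = √(5.600² + 7.116²) = 9.056 Ω
I = V/|Z| = 146.9 mA
V_C = I·|Z_C| = 0.1469 × 0.2852 = 0.04189 V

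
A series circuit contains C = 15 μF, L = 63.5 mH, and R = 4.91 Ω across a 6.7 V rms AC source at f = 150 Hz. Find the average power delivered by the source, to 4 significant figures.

ω = 2πf = 942.5 rad/s
X_L = ωL = 59.85 Ω
X_C = 1/(ωC) = 70.74 Ω
Net reactance X = X_L − X_C = -10.89 Ω
Z = 4.910 − j10.89 Ω
|Z| = √(4.910² + 10.89²) = 11.94 Ω
∠Z = arctan(-10.89/4.910) = -65.73°
I = V/|Z| = 560.9 mA
P = VI cos φ = 6.7 × 0.5609 × cos(-65.73°) = 1.545 W

1.545 W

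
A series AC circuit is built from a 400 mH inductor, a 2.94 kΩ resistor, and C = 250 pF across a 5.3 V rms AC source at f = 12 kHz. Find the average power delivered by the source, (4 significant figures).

155.0 μW

ω = 2πf = 75400 rad/s
X_L = ωL = 30160 Ω
X_C = 1/(ωC) = 53050 Ω
Net reactance X = X_L − X_C = -22890 Ω
Z = 2940 − j22890 Ω
|Z| = √(2940² + 22890²) = 23080 Ω
∠Z = arctan(-22890/2940) = -82.68°
I = V/|Z| = 229.6 μA
P = VI cos φ = 5.3 × 0.0002296 × cos(-82.68°) = 155.0 μW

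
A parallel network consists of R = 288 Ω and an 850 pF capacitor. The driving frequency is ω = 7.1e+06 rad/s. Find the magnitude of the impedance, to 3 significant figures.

X_C = 1/(ωC) = 166 Ω
Parallel: admittances add. Y = 1/R + jωC
Y = (0.00347 + j0.00603) S
|Y| = 0.00696 S → |Z| = 1/|Y| = 144 Ω, ∠Z = −∠Y = -60.1°

144 Ω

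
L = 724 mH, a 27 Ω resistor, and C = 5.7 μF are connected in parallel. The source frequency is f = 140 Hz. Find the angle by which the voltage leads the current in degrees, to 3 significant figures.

ω = 2πf = 879.6 rad/s
X_L = ωL = 637 Ω
X_C = 1/(ωC) = 199 Ω
Parallel: admittances add. Y = 1/R + 1/(jωL) + jωC
Y = (0.0370 + j0.00344) S
|Y| = 0.0372 S → |Z| = 1/|Y| = 26.9 Ω, ∠Z = −∠Y = -5.31°

-5.31°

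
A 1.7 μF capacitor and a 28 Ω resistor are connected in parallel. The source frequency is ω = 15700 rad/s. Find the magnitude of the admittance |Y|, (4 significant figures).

X_C = 1/(ωC) = 37.47 Ω
Parallel: admittances add. Y = 1/R + jωC
Y = (0.03571 + j0.02669) S
|Y| = 0.04459 S → |Z| = 1/|Y| = 22.43 Ω, ∠Z = −∠Y = -36.77°

44.59 mS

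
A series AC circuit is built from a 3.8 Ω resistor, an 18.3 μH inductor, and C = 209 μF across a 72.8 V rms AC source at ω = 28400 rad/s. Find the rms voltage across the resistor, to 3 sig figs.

72.5 V

X_L = ωL = 0.520 Ω
X_C = 1/(ωC) = 0.168 Ω
Net reactance X = X_L − X_C = 0.351 Ω
Z = 3.80 + j0.351 Ω
|Z| = √(3.80² + 0.351²) = 3.82 Ω
I = V/|Z| = 19.1 A
V_R = I·|Z_R| = 19.1 × 3.80 = 72.5 V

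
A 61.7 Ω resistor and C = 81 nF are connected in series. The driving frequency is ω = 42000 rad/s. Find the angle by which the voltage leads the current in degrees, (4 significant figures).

-78.15°

X_C = 1/(ωC) = 293.9 Ω
Z = 61.70 − j293.9 Ω
|Z| = √(61.70² + 293.9²) = 300.4 Ω
∠Z = arctan(-293.9/61.70) = -78.15°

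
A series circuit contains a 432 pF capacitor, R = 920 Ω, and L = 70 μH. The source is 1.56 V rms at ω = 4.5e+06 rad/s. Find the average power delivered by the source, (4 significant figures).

2.527 mW

X_L = ωL = 315.0 Ω
X_C = 1/(ωC) = 514.4 Ω
Net reactance X = X_L − X_C = -199.4 Ω
Z = 920.0 − j199.4 Ω
|Z| = √(920.0² + 199.4²) = 941.4 Ω
∠Z = arctan(-199.4/920.0) = -12.23°
I = V/|Z| = 1.657 mA
P = VI cos φ = 1.56 × 0.001657 × cos(-12.23°) = 2.527 mW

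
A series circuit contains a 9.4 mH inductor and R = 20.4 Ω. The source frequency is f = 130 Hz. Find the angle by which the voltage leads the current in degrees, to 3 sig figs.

ω = 2πf = 816.8 rad/s
X_L = ωL = 7.68 Ω
Z = 20.4 + j7.68 Ω
|Z| = √(20.4² + 7.68²) = 21.8 Ω
∠Z = arctan(7.68/20.4) = 20.6°

20.6°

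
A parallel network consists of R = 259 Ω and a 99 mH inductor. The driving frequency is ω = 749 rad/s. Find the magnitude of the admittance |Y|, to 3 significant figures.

X_L = ωL = 74.2 Ω
Parallel: admittances add. Y = 1/R + 1/(jωL)
Y = (0.00386 − j0.0135) S
|Y| = 0.0140 S → |Z| = 1/|Y| = 71.3 Ω, ∠Z = −∠Y = 74.0°

14.0 mS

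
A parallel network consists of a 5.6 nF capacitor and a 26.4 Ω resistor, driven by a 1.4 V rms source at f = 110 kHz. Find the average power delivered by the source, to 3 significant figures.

ω = 2πf = 691200 rad/s
X_C = 1/(ωC) = 258 Ω
Parallel: admittances add. Y = 1/R + jωC
Y = (0.0379 + j0.00387) S
|Y| = 0.0381 S → |Z| = 1/|Y| = 26.3 Ω, ∠Z = −∠Y = -5.83°
I = V/|Z| = 53.3 mA
P = VI cos φ = 1.4 × 0.0533 × cos(-5.83°) = 74.2 mW

74.2 mW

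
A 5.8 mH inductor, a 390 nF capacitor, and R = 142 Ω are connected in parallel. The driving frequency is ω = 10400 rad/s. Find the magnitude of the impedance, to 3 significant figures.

X_L = ωL = 60.3 Ω
X_C = 1/(ωC) = 247 Ω
Parallel: admittances add. Y = 1/R + 1/(jωL) + jωC
Y = (0.00704 − j0.0125) S
|Y| = 0.0144 S → |Z| = 1/|Y| = 69.6 Ω, ∠Z = −∠Y = 60.6°

69.6 Ω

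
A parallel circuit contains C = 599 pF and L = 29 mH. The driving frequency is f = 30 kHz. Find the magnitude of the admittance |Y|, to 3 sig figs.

70.0 μS

ω = 2πf = 188500 rad/s
X_L = ωL = 5470 Ω
X_C = 1/(ωC) = 8860 Ω
Parallel: admittances add. Y = 1/(jωL) + jωC
Y = (0 − j7e-05) S
|Y| = 7e-05 S → |Z| = 1/|Y| = 14300 Ω, ∠Z = −∠Y = 90.0°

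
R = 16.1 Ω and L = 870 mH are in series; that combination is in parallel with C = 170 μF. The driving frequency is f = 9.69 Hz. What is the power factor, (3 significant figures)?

ω = 2πf = 60.88 rad/s
X_L = ωL = 53.0 Ω
X_C = 1/(ωC) = 96.6 Ω
Branch 1 (R+jX_L): Z₁ = 16.1 + j53.0 Ω, |Z₁| = 55.4 Ω
Branch 2 (−jX_C): Z₂ = −j96.6 Ω
Parallel: Z = Z₁Z₂/(Z₁+Z₂), |Z| = 115 Ω, ∠Z = 52.8°
cos φ = cos(52.8°) = 0.604

0.604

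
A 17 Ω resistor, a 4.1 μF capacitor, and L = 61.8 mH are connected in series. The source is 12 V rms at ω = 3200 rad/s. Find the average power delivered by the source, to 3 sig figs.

X_L = ωL = 198 Ω
X_C = 1/(ωC) = 76.2 Ω
Net reactance X = X_L − X_C = 122 Ω
Z = 17.0 + j122 Ω
|Z| = √(17.0² + 122²) = 123 Ω
∠Z = arctan(122/17.0) = 82.0°
I = V/|Z| = 97.8 mA
P = VI cos φ = 12 × 0.0978 × cos(82.0°) = 163 mW

163 mW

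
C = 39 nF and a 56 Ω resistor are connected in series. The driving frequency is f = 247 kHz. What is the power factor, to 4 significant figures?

ω = 2πf = 1.552e+06 rad/s
X_C = 1/(ωC) = 16.52 Ω
Z = 56.00 − j16.52 Ω
|Z| = √(56.00² + 16.52²) = 58.39 Ω
∠Z = arctan(-16.52/56.00) = -16.44°
cos φ = cos(-16.44°) = 0.9591

0.9591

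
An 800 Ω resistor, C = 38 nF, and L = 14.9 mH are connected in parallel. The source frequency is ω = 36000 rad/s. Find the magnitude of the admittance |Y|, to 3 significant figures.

1.34 mS

X_L = ωL = 536 Ω
X_C = 1/(ωC) = 731 Ω
Parallel: admittances add. Y = 1/R + 1/(jωL) + jωC
Y = (0.00125 − j0.000496) S
|Y| = 0.00134 S → |Z| = 1/|Y| = 744 Ω, ∠Z = −∠Y = 21.7°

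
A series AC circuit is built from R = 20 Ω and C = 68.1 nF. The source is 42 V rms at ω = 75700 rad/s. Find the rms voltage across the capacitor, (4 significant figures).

41.78 V

X_C = 1/(ωC) = 194.0 Ω
Z = 20.00 − j194.0 Ω
|Z| = √(20.00² + 194.0²) = 195.0 Ω
I = V/|Z| = 215.4 mA
V_C = I·|Z_C| = 0.2154 × 194.0 = 41.78 V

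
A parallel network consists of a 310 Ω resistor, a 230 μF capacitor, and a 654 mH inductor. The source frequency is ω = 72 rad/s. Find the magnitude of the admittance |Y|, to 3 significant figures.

5.68 mS

X_L = ωL = 47.1 Ω
X_C = 1/(ωC) = 60.4 Ω
Parallel: admittances add. Y = 1/R + 1/(jωL) + jωC
Y = (0.00323 − j0.00468) S
|Y| = 0.00568 S → |Z| = 1/|Y| = 176 Ω, ∠Z = −∠Y = 55.4°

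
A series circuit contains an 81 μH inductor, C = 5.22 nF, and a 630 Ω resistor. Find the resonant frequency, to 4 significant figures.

ω₀ = 1/√(LC) = 1/√(8.1e-05 × 5.22e-09) = 1.538e+06 rad/s
f₀ = ω₀/(2π) = 244.8 kHz

244.8 kHz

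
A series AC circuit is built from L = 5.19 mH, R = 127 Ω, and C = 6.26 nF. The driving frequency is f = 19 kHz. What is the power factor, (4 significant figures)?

0.1741

ω = 2πf = 119400 rad/s
X_L = ωL = 619.6 Ω
X_C = 1/(ωC) = 1338 Ω
Net reactance X = X_L − X_C = -718.5 Ω
Z = 127.0 − j718.5 Ω
|Z| = √(127.0² + 718.5²) = 729.7 Ω
∠Z = arctan(-718.5/127.0) = -79.98°
cos φ = cos(-79.98°) = 0.1741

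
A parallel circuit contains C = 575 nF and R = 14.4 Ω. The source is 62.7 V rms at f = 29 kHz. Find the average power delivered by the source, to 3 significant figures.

273 W

ω = 2πf = 182200 rad/s
X_C = 1/(ωC) = 9.54 Ω
Parallel: admittances add. Y = 1/R + jωC
Y = (0.0694 + j0.105) S
|Y| = 0.126 S → |Z| = 1/|Y| = 7.96 Ω, ∠Z = −∠Y = -56.5°
I = V/|Z| = 7.88 A
P = VI cos φ = 62.7 × 7.88 × cos(-56.5°) = 273 W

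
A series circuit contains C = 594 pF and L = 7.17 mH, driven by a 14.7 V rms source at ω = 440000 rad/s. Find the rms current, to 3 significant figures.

21.9 mA

X_L = ωL = 3150 Ω
X_C = 1/(ωC) = 3830 Ω
Net reactance X = X_L − X_C = -671 Ω
Z = − j671 Ω
|Z| = √(0² + 671²) = 671 Ω
I = V/|Z| = 14.7/671 = 21.9 mA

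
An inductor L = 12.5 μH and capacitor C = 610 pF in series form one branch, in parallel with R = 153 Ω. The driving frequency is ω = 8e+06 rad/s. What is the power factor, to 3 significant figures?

0.566

X_L = ωL = 100 Ω
X_C = 1/(ωC) = 205 Ω
Branch 1: Z₁ = R = 153 Ω
Branch 2 (series LC): Z₂ = j(X_L − X_C) = −j105 Ω
Parallel: Z = Z₁Z₂/(Z₁+Z₂), |Z| = 86.5 Ω, ∠Z = -55.6°
cos φ = cos(-55.6°) = 0.566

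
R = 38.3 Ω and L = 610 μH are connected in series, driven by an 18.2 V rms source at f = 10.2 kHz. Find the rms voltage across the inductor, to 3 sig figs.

13.0 V

ω = 2πf = 64090 rad/s
X_L = ωL = 39.1 Ω
Z = 38.3 + j39.1 Ω
|Z| = √(38.3² + 39.1²) = 54.7 Ω
I = V/|Z| = 333 mA
V_L = I·|Z_L| = 0.333 × 39.1 = 13.0 V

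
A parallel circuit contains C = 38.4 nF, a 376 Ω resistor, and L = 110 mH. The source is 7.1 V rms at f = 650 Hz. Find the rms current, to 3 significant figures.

23.9 mA

ω = 2πf = 4084 rad/s
X_L = ωL = 449 Ω
X_C = 1/(ωC) = 6380 Ω
Parallel: admittances add. Y = 1/R + 1/(jωL) + jωC
Y = (0.00266 − j0.00207) S
|Y| = 0.00337 S → |Z| = 1/|Y| = 297 Ω, ∠Z = −∠Y = 37.9°
I = V/|Z| = 7.1/297 = 23.9 mA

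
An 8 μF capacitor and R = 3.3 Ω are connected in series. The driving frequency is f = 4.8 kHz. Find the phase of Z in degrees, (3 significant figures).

ω = 2πf = 30160 rad/s
X_C = 1/(ωC) = 4.14 Ω
Z = 3.30 − j4.14 Ω
|Z| = √(3.30² + 4.14²) = 5.30 Ω
∠Z = arctan(-4.14/3.30) = -51.5°

-51.5°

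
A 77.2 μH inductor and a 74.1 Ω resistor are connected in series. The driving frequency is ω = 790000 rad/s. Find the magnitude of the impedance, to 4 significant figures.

95.97 Ω

X_L = ωL = 60.99 Ω
Z = 74.10 + j60.99 Ω
|Z| = √(74.10² + 60.99²) = 95.97 Ω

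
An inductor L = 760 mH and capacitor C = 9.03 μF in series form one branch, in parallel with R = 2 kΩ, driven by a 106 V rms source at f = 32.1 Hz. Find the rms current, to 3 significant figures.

ω = 2πf = 201.7 rad/s
X_L = ωL = 153 Ω
X_C = 1/(ωC) = 549 Ω
Branch 1: Z₁ = R = 2000 Ω
Branch 2 (series LC): Z₂ = j(X_L − X_C) = −j396 Ω
Parallel: Z = Z₁Z₂/(Z₁+Z₂), |Z| = 388 Ω, ∠Z = -78.8°
I = V/|Z| = 106/388 = 273 mA

273 mA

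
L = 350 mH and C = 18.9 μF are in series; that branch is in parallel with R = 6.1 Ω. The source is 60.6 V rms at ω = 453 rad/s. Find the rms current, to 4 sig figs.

X_L = ωL = 158.5 Ω
X_C = 1/(ωC) = 116.8 Ω
Branch 1: Z₁ = R = 6.100 Ω
Branch 2 (series LC): Z₂ = j(X_L − X_C) = j41.75 Ω
Parallel: Z = Z₁Z₂/(Z₁+Z₂), |Z| = 6.036 Ω, ∠Z = 8.312°
I = V/|Z| = 60.6/6.036 = 10.04 A

10.04 A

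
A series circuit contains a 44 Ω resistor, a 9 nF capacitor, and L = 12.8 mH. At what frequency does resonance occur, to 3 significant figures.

14.8 kHz

ω₀ = 1/√(LC) = 1/√(0.0128 × 9e-09) = 93170 rad/s
f₀ = ω₀/(2π) = 14.8 kHz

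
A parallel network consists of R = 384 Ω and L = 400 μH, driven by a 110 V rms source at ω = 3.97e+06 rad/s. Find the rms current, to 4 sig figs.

X_L = ωL = 1588 Ω
Parallel: admittances add. Y = 1/R + 1/(jωL)
Y = (0.002604 − j0.0006297) S
|Y| = 0.002679 S → |Z| = 1/|Y| = 373.2 Ω, ∠Z = −∠Y = 13.59°
I = V/|Z| = 110/373.2 = 294.7 mA

294.7 mA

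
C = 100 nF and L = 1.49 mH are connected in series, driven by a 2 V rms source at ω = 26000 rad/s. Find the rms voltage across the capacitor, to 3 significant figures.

2.22 V

X_L = ωL = 38.7 Ω
X_C = 1/(ωC) = 385 Ω
Net reactance X = X_L − X_C = -346 Ω
Z = − j346 Ω
|Z| = √(0² + 346²) = 346 Ω
I = V/|Z| = 5.78 mA
V_C = I·|Z_C| = 0.00578 × 385 = 2.22 V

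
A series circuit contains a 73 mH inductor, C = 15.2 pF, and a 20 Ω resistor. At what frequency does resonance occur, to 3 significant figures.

151 kHz

ω₀ = 1/√(LC) = 1/√(0.073 × 1.52e-11) = 949300 rad/s
f₀ = ω₀/(2π) = 151 kHz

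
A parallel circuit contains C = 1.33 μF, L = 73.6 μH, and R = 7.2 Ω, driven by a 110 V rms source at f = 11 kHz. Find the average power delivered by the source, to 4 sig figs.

1.681 kW

ω = 2πf = 69120 rad/s
X_L = ωL = 5.087 Ω
X_C = 1/(ωC) = 10.88 Ω
Parallel: admittances add. Y = 1/R + 1/(jωL) + jωC
Y = (0.1389 − j0.1047) S
|Y| = 0.1739 S → |Z| = 1/|Y| = 5.750 Ω, ∠Z = −∠Y = 37.00°
I = V/|Z| = 19.13 A
P = VI cos φ = 110 × 19.13 × cos(37.00°) = 1.681 kW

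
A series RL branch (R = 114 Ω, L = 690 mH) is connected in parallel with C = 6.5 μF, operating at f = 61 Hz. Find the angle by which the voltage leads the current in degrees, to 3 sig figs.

26.9°

ω = 2πf = 383.3 rad/s
X_L = ωL = 264 Ω
X_C = 1/(ωC) = 401 Ω
Branch 1 (R+jX_L): Z₁ = 114 + j264 Ω, |Z₁| = 288 Ω
Branch 2 (−jX_C): Z₂ = −j401 Ω
Parallel: Z = Z₁Z₂/(Z₁+Z₂), |Z| = 649 Ω, ∠Z = 26.9°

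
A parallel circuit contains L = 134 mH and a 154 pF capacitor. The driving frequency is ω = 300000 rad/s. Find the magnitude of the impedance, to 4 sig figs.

X_L = ωL = 40200 Ω
X_C = 1/(ωC) = 21650 Ω
Parallel: admittances add. Y = 1/(jωL) + jωC
Y = (0 + j2.132e-05) S
|Y| = 2.132e-05 S → |Z| = 1/|Y| = 46890 Ω, ∠Z = −∠Y = -90.00°

46890 Ω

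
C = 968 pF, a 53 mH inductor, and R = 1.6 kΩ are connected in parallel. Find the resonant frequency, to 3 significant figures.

ω₀ = 1/√(LC) = 1/√(0.053 × 9.68e-10) = 139600 rad/s
f₀ = ω₀/(2π) = 22.2 kHz

22.2 kHz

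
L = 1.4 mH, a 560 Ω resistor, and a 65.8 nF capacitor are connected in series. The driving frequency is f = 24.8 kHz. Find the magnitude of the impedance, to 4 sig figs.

ω = 2πf = 155800 rad/s
X_L = ωL = 218.2 Ω
X_C = 1/(ωC) = 97.53 Ω
Net reactance X = X_L − X_C = 120.6 Ω
Z = 560.0 + j120.6 Ω
|Z| = √(560.0² + 120.6²) = 572.8 Ω

572.8 Ω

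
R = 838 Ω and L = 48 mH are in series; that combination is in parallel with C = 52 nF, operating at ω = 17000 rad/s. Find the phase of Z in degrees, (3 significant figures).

-25.1°

X_L = ωL = 816 Ω
X_C = 1/(ωC) = 1130 Ω
Branch 1 (R+jX_L): Z₁ = 838 + j816 Ω, |Z₁| = 1170 Ω
Branch 2 (−jX_C): Z₂ = −j1130 Ω
Parallel: Z = Z₁Z₂/(Z₁+Z₂), |Z| = 1480 Ω, ∠Z = -25.1°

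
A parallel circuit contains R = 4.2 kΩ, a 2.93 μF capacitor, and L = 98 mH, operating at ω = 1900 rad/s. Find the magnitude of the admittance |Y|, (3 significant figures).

309 μS

X_L = ωL = 186 Ω
X_C = 1/(ωC) = 180 Ω
Parallel: admittances add. Y = 1/R + 1/(jωL) + jωC
Y = (0.000238 + j0.000196) S
|Y| = 0.000309 S → |Z| = 1/|Y| = 3240 Ω, ∠Z = −∠Y = -39.5°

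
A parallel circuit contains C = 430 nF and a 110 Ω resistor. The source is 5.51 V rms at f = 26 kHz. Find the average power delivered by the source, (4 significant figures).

276.0 mW

ω = 2πf = 163400 rad/s
X_C = 1/(ωC) = 14.24 Ω
Parallel: admittances add. Y = 1/R + jωC
Y = (0.009091 + j0.07025) S
|Y| = 0.07083 S → |Z| = 1/|Y| = 14.12 Ω, ∠Z = −∠Y = -82.63°
I = V/|Z| = 390.3 mA
P = VI cos φ = 5.51 × 0.3903 × cos(-82.63°) = 276.0 mW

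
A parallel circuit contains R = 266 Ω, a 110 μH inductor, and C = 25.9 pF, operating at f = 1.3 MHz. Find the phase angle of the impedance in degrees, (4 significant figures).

13.48°

ω = 2πf = 8.168e+06 rad/s
X_L = ωL = 898.5 Ω
X_C = 1/(ωC) = 4727 Ω
Parallel: admittances add. Y = 1/R + 1/(jωL) + jωC
Y = (0.003759 − j0.0009014) S
|Y| = 0.003866 S → |Z| = 1/|Y| = 258.7 Ω, ∠Z = −∠Y = 13.48°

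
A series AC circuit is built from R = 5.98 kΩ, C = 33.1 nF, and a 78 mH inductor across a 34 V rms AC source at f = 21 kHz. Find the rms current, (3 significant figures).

2.90 mA

ω = 2πf = 131900 rad/s
X_L = ωL = 10300 Ω
X_C = 1/(ωC) = 229 Ω
Net reactance X = X_L − X_C = 10100 Ω
Z = 5980 + j10100 Ω
|Z| = √(5980² + 10100²) = 11700 Ω
I = V/|Z| = 34/11700 = 2.90 mA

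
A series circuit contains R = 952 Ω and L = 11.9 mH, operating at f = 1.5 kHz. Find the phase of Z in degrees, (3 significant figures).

ω = 2πf = 9425 rad/s
X_L = ωL = 112 Ω
Z = 952 + j112 Ω
|Z| = √(952² + 112²) = 959 Ω
∠Z = arctan(112/952) = 6.72°

6.72°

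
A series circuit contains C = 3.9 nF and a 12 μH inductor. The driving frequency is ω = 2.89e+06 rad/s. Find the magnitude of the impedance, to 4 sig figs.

X_L = ωL = 34.68 Ω
X_C = 1/(ωC) = 88.72 Ω
Net reactance X = X_L − X_C = -54.04 Ω
Z = − j54.04 Ω
|Z| = √(0² + 54.04²) = 54.04 Ω

54.04 Ω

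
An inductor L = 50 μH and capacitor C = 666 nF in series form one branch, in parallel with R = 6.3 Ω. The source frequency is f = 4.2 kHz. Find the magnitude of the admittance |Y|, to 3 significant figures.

ω = 2πf = 26390 rad/s
X_L = ωL = 1.32 Ω
X_C = 1/(ωC) = 56.9 Ω
Branch 1: Z₁ = R = 6.30 Ω
Branch 2 (series LC): Z₂ = j(X_L − X_C) = −j55.6 Ω
Parallel: Z = Z₁Z₂/(Z₁+Z₂), |Z| = 6.26 Ω, ∠Z = -6.47°
|Y| = 1/|Z| = 160 mS

160 mS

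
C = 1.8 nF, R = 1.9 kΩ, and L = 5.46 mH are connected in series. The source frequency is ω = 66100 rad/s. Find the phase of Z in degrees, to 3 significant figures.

-76.7°

X_L = ωL = 361 Ω
X_C = 1/(ωC) = 8400 Ω
Net reactance X = X_L − X_C = -8040 Ω
Z = 1900 − j8040 Ω
|Z| = √(1900² + 8040²) = 8270 Ω
∠Z = arctan(-8040/1900) = -76.7°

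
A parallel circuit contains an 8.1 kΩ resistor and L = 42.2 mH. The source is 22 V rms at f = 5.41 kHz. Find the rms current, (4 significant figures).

ω = 2πf = 33990 rad/s
X_L = ωL = 1434 Ω
Parallel: admittances add. Y = 1/R + 1/(jωL)
Y = (0.0001235 − j0.0006971) S
|Y| = 0.0007080 S → |Z| = 1/|Y| = 1412 Ω, ∠Z = −∠Y = 79.96°
I = V/|Z| = 22/1412 = 15.58 mA

15.58 mA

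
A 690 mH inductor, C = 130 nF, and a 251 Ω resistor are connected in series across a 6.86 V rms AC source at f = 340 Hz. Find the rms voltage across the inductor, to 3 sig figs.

ω = 2πf = 2136 rad/s
X_L = ωL = 1470 Ω
X_C = 1/(ωC) = 3600 Ω
Net reactance X = X_L − X_C = -2130 Ω
Z = 251 − j2130 Ω
|Z| = √(251² + 2130²) = 2140 Ω
I = V/|Z| = 3.20 mA
V_L = I·|Z_L| = 0.00320 × 1470 = 4.72 V

4.72 V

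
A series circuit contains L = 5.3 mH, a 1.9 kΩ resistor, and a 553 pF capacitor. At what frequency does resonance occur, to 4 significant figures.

ω₀ = 1/√(LC) = 1/√(0.0053 × 5.53e-10) = 584100 rad/s
f₀ = ω₀/(2π) = 92.97 kHz

92.97 kHz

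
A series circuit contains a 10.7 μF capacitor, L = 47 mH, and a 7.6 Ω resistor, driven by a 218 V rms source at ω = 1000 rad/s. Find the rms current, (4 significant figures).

4.631 A

X_L = ωL = 47.00 Ω
X_C = 1/(ωC) = 93.46 Ω
Net reactance X = X_L − X_C = -46.46 Ω
Z = 7.600 − j46.46 Ω
|Z| = √(7.600² + 46.46²) = 47.08 Ω
I = V/|Z| = 218/47.08 = 4.631 A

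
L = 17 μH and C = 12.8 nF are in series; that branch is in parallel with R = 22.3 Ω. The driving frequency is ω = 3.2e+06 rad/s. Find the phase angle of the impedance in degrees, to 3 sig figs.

36.6°

X_L = ωL = 54.4 Ω
X_C = 1/(ωC) = 24.4 Ω
Branch 1: Z₁ = R = 22.3 Ω
Branch 2 (series LC): Z₂ = j(X_L − X_C) = j30.0 Ω
Parallel: Z = Z₁Z₂/(Z₁+Z₂), |Z| = 17.9 Ω, ∠Z = 36.6°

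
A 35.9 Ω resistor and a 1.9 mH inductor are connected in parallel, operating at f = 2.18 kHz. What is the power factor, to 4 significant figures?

0.5869

ω = 2πf = 13700 rad/s
X_L = ωL = 26.02 Ω
Parallel: admittances add. Y = 1/R + 1/(jωL)
Y = (0.02786 − j0.03842) S
|Y| = 0.04746 S → |Z| = 1/|Y| = 21.07 Ω, ∠Z = −∠Y = 54.06°
cos φ = cos(54.06°) = 0.5869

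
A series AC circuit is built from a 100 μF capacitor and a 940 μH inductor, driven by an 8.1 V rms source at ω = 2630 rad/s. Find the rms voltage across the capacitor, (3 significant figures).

23.2 V

X_L = ωL = 2.47 Ω
X_C = 1/(ωC) = 3.80 Ω
Net reactance X = X_L − X_C = -1.33 Ω
Z = − j1.33 Ω
|Z| = √(0² + 1.33²) = 1.33 Ω
I = V/|Z| = 6.09 A
V_C = I·|Z_C| = 6.09 × 3.80 = 23.2 V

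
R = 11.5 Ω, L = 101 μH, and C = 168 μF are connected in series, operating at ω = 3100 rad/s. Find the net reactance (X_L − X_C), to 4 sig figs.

-1.607 Ω

X_L = ωL = 0.3131 Ω
X_C = 1/(ωC) = 1.920 Ω
X = 0.3131 − 1.920 = -1.607 Ω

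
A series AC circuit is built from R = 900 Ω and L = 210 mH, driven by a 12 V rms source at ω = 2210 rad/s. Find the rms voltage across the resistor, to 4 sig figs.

10.67 V

X_L = ωL = 464.1 Ω
Z = 900.0 + j464.1 Ω
|Z| = √(900.0² + 464.1²) = 1013 Ω
I = V/|Z| = 11.85 mA
V_R = I·|Z_R| = 0.01185 × 900.0 = 10.67 V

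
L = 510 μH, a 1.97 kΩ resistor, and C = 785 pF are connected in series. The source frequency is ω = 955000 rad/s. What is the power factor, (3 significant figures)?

X_L = ωL = 487 Ω
X_C = 1/(ωC) = 1330 Ω
Net reactance X = X_L − X_C = -847 Ω
Z = 1970 − j847 Ω
|Z| = √(1970² + 847²) = 2140 Ω
∠Z = arctan(-847/1970) = -23.3°
cos φ = cos(-23.3°) = 0.919

0.919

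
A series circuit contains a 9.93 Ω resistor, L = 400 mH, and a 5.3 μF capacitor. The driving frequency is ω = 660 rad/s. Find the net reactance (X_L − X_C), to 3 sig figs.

-21.9 Ω

X_L = ωL = 264 Ω
X_C = 1/(ωC) = 286 Ω
X = 264 − 286 = -21.9 Ω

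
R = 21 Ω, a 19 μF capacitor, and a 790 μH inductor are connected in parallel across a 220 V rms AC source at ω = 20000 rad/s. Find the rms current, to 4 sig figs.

X_L = ωL = 15.80 Ω
X_C = 1/(ωC) = 2.632 Ω
Parallel: admittances add. Y = 1/R + 1/(jωL) + jωC
Y = (0.04762 + j0.3167) S
|Y| = 0.3203 S → |Z| = 1/|Y| = 3.122 Ω, ∠Z = −∠Y = -81.45°
I = V/|Z| = 220/3.122 = 70.46 A

70.46 A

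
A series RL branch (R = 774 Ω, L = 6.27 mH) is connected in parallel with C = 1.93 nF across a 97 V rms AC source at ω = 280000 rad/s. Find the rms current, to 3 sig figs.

X_L = ωL = 1760 Ω
X_C = 1/(ωC) = 1850 Ω
Branch 1 (R+jX_L): Z₁ = 774 + j1760 Ω, |Z₁| = 1920 Ω
Branch 2 (−jX_C): Z₂ = −j1850 Ω
Parallel: Z = Z₁Z₂/(Z₁+Z₂), |Z| = 4550 Ω, ∠Z = -16.8°
I = V/|Z| = 97/4550 = 21.3 mA

21.3 mA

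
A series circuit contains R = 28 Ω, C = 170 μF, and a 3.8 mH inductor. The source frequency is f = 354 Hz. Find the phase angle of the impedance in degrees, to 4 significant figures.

11.72°

ω = 2πf = 2224 rad/s
X_L = ωL = 8.452 Ω
X_C = 1/(ωC) = 2.645 Ω
Net reactance X = X_L − X_C = 5.807 Ω
Z = 28.00 + j5.807 Ω
|Z| = √(28.00² + 5.807²) = 28.60 Ω
∠Z = arctan(5.807/28.00) = 11.72°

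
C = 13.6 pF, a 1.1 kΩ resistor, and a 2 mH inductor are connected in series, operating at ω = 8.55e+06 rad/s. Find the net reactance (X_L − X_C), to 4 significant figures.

X_L = ωL = 17100 Ω
X_C = 1/(ωC) = 8600 Ω
X = 17100 − 8600 = 8500 Ω

8500 Ω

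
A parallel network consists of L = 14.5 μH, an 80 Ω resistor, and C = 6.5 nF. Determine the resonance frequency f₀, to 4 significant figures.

ω₀ = 1/√(LC) = 1/√(1.45e-05 × 6.5e-09) = 3.257e+06 rad/s
f₀ = ω₀/(2π) = 518.4 kHz

518.4 kHz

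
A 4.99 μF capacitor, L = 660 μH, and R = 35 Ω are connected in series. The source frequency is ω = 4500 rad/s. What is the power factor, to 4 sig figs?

0.6441

X_L = ωL = 2.970 Ω
X_C = 1/(ωC) = 44.53 Ω
Net reactance X = X_L − X_C = -41.56 Ω
Z = 35.00 − j41.56 Ω
|Z| = √(35.00² + 41.56²) = 54.34 Ω
∠Z = arctan(-41.56/35.00) = -49.90°
cos φ = cos(-49.90°) = 0.6441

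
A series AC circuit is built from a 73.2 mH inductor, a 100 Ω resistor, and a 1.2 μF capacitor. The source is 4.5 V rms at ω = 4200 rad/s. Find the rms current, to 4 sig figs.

30.42 mA

X_L = ωL = 307.4 Ω
X_C = 1/(ωC) = 198.4 Ω
Net reactance X = X_L − X_C = 109.0 Ω
Z = 100.0 + j109.0 Ω
|Z| = √(100.0² + 109.0²) = 147.9 Ω
I = V/|Z| = 4.5/147.9 = 30.42 mA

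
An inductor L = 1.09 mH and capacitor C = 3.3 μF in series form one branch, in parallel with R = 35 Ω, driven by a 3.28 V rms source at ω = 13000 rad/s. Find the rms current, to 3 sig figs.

X_L = ωL = 14.2 Ω
X_C = 1/(ωC) = 23.3 Ω
Branch 1: Z₁ = R = 35.0 Ω
Branch 2 (series LC): Z₂ = j(X_L − X_C) = −j9.14 Ω
Parallel: Z = Z₁Z₂/(Z₁+Z₂), |Z| = 8.84 Ω, ∠Z = -75.4°
I = V/|Z| = 3.28/8.84 = 371 mA

371 mA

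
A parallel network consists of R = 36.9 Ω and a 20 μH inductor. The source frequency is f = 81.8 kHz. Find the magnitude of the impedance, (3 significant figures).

ω = 2πf = 514000 rad/s
X_L = ωL = 10.3 Ω
Parallel: admittances add. Y = 1/R + 1/(jωL)
Y = (0.0271 − j0.0973) S
|Y| = 0.101 S → |Z| = 1/|Y| = 9.90 Ω, ∠Z = −∠Y = 74.4°

9.90 Ω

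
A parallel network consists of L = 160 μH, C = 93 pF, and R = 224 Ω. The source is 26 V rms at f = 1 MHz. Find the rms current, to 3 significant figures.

ω = 2πf = 6.283e+06 rad/s
X_L = ωL = 1010 Ω
X_C = 1/(ωC) = 1710 Ω
Parallel: admittances add. Y = 1/R + 1/(jωL) + jωC
Y = (0.00446 − j0.000410) S
|Y| = 0.00448 S → |Z| = 1/|Y| = 223 Ω, ∠Z = −∠Y = 5.25°
I = V/|Z| = 26/223 = 117 mA

117 mA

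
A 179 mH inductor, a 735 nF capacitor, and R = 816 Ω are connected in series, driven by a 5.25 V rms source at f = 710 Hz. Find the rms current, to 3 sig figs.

ω = 2πf = 4461 rad/s
X_L = ωL = 799 Ω
X_C = 1/(ωC) = 305 Ω
Net reactance X = X_L − X_C = 494 Ω
Z = 816 + j494 Ω
|Z| = √(816² + 494²) = 954 Ω
I = V/|Z| = 5.25/954 = 5.51 mA

5.51 mA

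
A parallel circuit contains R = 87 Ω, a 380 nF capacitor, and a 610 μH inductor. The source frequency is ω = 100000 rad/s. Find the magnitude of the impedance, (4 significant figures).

X_L = ωL = 61.00 Ω
X_C = 1/(ωC) = 26.32 Ω
Parallel: admittances add. Y = 1/R + 1/(jωL) + jωC
Y = (0.01149 + j0.02161) S
|Y| = 0.02447 S → |Z| = 1/|Y| = 40.86 Ω, ∠Z = −∠Y = -61.99°

40.86 Ω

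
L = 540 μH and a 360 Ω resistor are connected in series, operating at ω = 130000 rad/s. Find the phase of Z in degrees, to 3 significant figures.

11.0°

X_L = ωL = 70.2 Ω
Z = 360 + j70.2 Ω
|Z| = √(360² + 70.2²) = 367 Ω
∠Z = arctan(70.2/360) = 11.0°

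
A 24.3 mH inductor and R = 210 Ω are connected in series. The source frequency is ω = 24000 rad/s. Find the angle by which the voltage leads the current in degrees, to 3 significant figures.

X_L = ωL = 583 Ω
Z = 210 + j583 Ω
|Z| = √(210² + 583²) = 620 Ω
∠Z = arctan(583/210) = 70.2°

70.2°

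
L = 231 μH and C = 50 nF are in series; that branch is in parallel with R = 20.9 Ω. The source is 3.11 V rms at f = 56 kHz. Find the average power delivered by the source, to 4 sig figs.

ω = 2πf = 351900 rad/s
X_L = ωL = 81.28 Ω
X_C = 1/(ωC) = 56.84 Ω
Branch 1: Z₁ = R = 20.90 Ω
Branch 2 (series LC): Z₂ = j(X_L − X_C) = j24.44 Ω
Parallel: Z = Z₁Z₂/(Z₁+Z₂), |Z| = 15.88 Ω, ∠Z = 40.54°
I = V/|Z| = 195.8 mA
P = VI cos φ = 3.11 × 0.1958 × cos(40.54°) = 462.8 mW

462.8 mW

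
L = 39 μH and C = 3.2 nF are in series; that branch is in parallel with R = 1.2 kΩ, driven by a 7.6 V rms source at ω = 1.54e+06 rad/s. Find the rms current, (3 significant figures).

X_L = ωL = 60.1 Ω
X_C = 1/(ωC) = 203 Ω
Branch 1: Z₁ = R = 1200 Ω
Branch 2 (series LC): Z₂ = j(X_L − X_C) = −j143 Ω
Parallel: Z = Z₁Z₂/(Z₁+Z₂), |Z| = 142 Ω, ∠Z = -83.2°
I = V/|Z| = 7.6/142 = 53.6 mA

53.6 mA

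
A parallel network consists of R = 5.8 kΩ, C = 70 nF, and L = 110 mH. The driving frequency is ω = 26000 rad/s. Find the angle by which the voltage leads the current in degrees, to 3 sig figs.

-83.3°

X_L = ωL = 2860 Ω
X_C = 1/(ωC) = 549 Ω
Parallel: admittances add. Y = 1/R + 1/(jωL) + jωC
Y = (0.000172 + j0.00147) S
|Y| = 0.00148 S → |Z| = 1/|Y| = 675 Ω, ∠Z = −∠Y = -83.3°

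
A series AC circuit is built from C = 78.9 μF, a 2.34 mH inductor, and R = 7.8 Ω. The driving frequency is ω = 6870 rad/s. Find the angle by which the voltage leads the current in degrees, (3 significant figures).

X_L = ωL = 16.1 Ω
X_C = 1/(ωC) = 1.84 Ω
Net reactance X = X_L − X_C = 14.2 Ω
Z = 7.80 + j14.2 Ω
|Z| = √(7.80² + 14.2²) = 16.2 Ω
∠Z = arctan(14.2/7.80) = 61.3°

61.3°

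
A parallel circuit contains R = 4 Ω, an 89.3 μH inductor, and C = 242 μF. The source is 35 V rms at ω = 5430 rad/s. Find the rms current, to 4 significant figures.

X_L = ωL = 0.4849 Ω
X_C = 1/(ωC) = 0.7610 Ω
Parallel: admittances add. Y = 1/R + 1/(jωL) + jωC
Y = (0.2500 − j0.7482) S
|Y| = 0.7889 S → |Z| = 1/|Y| = 1.268 Ω, ∠Z = −∠Y = 71.52°
I = V/|Z| = 35/1.268 = 27.61 A

27.61 A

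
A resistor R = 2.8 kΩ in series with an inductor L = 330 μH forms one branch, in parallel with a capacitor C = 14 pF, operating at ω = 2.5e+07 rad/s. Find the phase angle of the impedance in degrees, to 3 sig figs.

X_L = ωL = 8250 Ω
X_C = 1/(ωC) = 2860 Ω
Branch 1 (R+jX_L): Z₁ = 2800 + j8250 Ω, |Z₁| = 8710 Ω
Branch 2 (−jX_C): Z₂ = −j2860 Ω
Parallel: Z = Z₁Z₂/(Z₁+Z₂), |Z| = 4100 Ω, ∠Z = -81.3°

-81.3°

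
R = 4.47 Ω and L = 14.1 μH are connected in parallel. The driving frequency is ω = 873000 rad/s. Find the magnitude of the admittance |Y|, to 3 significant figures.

X_L = ωL = 12.3 Ω
Parallel: admittances add. Y = 1/R + 1/(jωL)
Y = (0.224 − j0.0812) S
|Y| = 0.238 S → |Z| = 1/|Y| = 4.20 Ω, ∠Z = −∠Y = 20.0°

238 mS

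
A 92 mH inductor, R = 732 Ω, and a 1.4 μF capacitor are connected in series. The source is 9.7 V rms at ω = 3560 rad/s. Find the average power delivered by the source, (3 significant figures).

X_L = ωL = 328 Ω
X_C = 1/(ωC) = 201 Ω
Net reactance X = X_L − X_C = 127 Ω
Z = 732 + j127 Ω
|Z| = √(732² + 127²) = 743 Ω
∠Z = arctan(127/732) = 9.83°
I = V/|Z| = 13.1 mA
P = VI cos φ = 9.7 × 0.0131 × cos(9.83°) = 125 mW

125 mW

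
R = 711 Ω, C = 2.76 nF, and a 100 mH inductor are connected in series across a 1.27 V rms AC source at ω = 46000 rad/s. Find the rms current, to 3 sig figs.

X_L = ωL = 4600 Ω
X_C = 1/(ωC) = 7880 Ω
Net reactance X = X_L − X_C = -3280 Ω
Z = 711 − j3280 Ω
|Z| = √(711² + 3280²) = 3350 Ω
I = V/|Z| = 1.27/3350 = 379 μA

379 μA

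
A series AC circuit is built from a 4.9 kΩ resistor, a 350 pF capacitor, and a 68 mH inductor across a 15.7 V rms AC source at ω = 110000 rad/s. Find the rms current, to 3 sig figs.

821 μA

X_L = ωL = 7480 Ω
X_C = 1/(ωC) = 26000 Ω
Net reactance X = X_L − X_C = -18500 Ω
Z = 4900 − j18500 Ω
|Z| = √(4900² + 18500²) = 19100 Ω
I = V/|Z| = 15.7/19100 = 821 μA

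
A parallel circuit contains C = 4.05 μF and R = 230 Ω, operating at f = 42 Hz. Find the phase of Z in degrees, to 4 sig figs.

-13.81°

ω = 2πf = 263.9 rad/s
X_C = 1/(ωC) = 935.7 Ω
Parallel: admittances add. Y = 1/R + jωC
Y = (0.004348 + j0.001069) S
|Y| = 0.004477 S → |Z| = 1/|Y| = 223.4 Ω, ∠Z = −∠Y = -13.81°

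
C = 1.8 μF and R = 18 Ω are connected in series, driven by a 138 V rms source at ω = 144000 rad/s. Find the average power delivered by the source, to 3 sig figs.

1.01 kW

X_C = 1/(ωC) = 3.86 Ω
Z = 18.0 − j3.86 Ω
|Z| = √(18.0² + 3.86²) = 18.4 Ω
∠Z = arctan(-3.86/18.0) = -12.1°
I = V/|Z| = 7.50 A
P = VI cos φ = 138 × 7.50 × cos(-12.1°) = 1.01 kW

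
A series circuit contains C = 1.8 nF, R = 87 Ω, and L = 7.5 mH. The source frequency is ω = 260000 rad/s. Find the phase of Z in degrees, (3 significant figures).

-65.0°

X_L = ωL = 1950 Ω
X_C = 1/(ωC) = 2140 Ω
Net reactance X = X_L − X_C = -187 Ω
Z = 87.0 − j187 Ω
|Z| = √(87.0² + 187²) = 206 Ω
∠Z = arctan(-187/87.0) = -65.0°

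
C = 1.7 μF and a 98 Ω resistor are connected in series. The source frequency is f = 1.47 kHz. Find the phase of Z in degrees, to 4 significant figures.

-33.02°

ω = 2πf = 9236 rad/s
X_C = 1/(ωC) = 63.69 Ω
Z = 98.00 − j63.69 Ω
|Z| = √(98.00² + 63.69²) = 116.9 Ω
∠Z = arctan(-63.69/98.00) = -33.02°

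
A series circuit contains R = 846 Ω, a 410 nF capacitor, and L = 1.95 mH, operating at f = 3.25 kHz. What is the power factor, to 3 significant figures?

ω = 2πf = 20420 rad/s
X_L = ωL = 39.8 Ω
X_C = 1/(ωC) = 119 Ω
Net reactance X = X_L − X_C = -79.6 Ω
Z = 846 − j79.6 Ω
|Z| = √(846² + 79.6²) = 850 Ω
∠Z = arctan(-79.6/846) = -5.38°
cos φ = cos(-5.38°) = 0.996

0.996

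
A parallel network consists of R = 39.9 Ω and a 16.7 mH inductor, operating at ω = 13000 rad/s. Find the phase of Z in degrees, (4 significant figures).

X_L = ωL = 217.1 Ω
Parallel: admittances add. Y = 1/R + 1/(jωL)
Y = (0.02506 − j0.004606) S
|Y| = 0.02548 S → |Z| = 1/|Y| = 39.24 Ω, ∠Z = −∠Y = 10.41°

10.41°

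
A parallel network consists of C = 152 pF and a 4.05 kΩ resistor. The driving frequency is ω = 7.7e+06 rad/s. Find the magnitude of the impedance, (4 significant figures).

X_C = 1/(ωC) = 854.4 Ω
Parallel: admittances add. Y = 1/R + jωC
Y = (0.0002469 + j0.001170) S
|Y| = 0.001196 S → |Z| = 1/|Y| = 836.0 Ω, ∠Z = −∠Y = -78.09°

836.0 Ω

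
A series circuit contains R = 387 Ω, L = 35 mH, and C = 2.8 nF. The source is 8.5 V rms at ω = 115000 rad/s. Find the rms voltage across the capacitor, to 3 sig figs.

X_L = ωL = 4030 Ω
X_C = 1/(ωC) = 3110 Ω
Net reactance X = X_L − X_C = 919 Ω
Z = 387 + j919 Ω
|Z| = √(387² + 919²) = 998 Ω
I = V/|Z| = 8.52 mA
V_C = I·|Z_C| = 0.00852 × 3110 = 26.5 V

26.5 V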